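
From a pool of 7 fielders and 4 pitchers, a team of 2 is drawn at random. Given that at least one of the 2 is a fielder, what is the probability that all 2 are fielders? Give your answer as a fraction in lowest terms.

3/7

Work in counts. Selections with at least one fielder: C(11,2) − C(4,2) = 55 − 6 = 49.
Of those, selections where all 2 are fielders: C(7,2) = 21.
Conditional probability = 21/49 = 3/7.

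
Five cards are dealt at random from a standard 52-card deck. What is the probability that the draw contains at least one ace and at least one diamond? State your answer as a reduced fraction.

229297/866320

There are C(52,5) = 2598960 possible draws.
By inclusion-exclusion on the complements, draws missing all aces or all diamonds: C(48,5) + C(39,5) − C(36,5) = 1712304 + 575757 − 376992 = 1911069.
So draws with at least one of each: 2598960 − 1911069 = 687891, probability 687891/2598960 = 229297/866320.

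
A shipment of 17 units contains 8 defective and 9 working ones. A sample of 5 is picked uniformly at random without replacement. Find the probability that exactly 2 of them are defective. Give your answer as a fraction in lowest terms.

The sample space is all 5-subsets of the 17: C(17,5) = 6188.
Selections with exactly 2 defective: choose 2 of the 8 defective and 3 of the 9 working, C(8,2)·C(9,3) = 28·84 = 2352.
Probability = 2352/6188 = 84/221.

84/221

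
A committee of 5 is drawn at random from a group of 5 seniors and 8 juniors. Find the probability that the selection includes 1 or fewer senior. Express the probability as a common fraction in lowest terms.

There are C(13,5) = 1287 ways to choose the 5.
Favorable selections (1 or fewer senior): C(5,0)·C(8,5) + C(5,1)·C(8,4) = 56 + 350 = 406.
Probability = 406/1287.

406/1287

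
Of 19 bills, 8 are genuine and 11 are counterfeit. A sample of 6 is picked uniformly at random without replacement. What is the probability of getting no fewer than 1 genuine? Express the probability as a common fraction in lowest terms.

There are C(19,6) = 27132 ways to choose the 6.
The complement is all 6 are counterfeit: C(11,6) = 462.
Probability = 1 − 462/27132 = 26670/27132 = 635/646.

635/646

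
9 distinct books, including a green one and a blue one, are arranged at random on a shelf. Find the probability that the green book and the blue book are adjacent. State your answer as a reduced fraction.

There are 9! = 362880 arrangements.
Treat the green book and the blue book as a block: 8! arrangements of the blocks × 2 orders within the block = 2·40320 = 80640.
Probability = 80640/362880 = 2/9.

2/9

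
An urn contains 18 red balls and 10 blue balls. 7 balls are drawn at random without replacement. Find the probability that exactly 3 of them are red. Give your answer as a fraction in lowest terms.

Total number of selections: C(28,7) = 1184040.
Selections with exactly 3 red: choose 3 of the 18 red and 4 of the 10 blue, C(18,3)·C(10,4) = 816·210 = 171360.
Probability = 171360/1184040 = 476/3289.

476/3289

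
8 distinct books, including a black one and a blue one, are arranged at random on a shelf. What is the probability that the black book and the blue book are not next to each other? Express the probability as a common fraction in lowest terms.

There are 8! = 40320 arrangements.
Arrangements with the black book and the blue book adjacent: 2·7! = 10080.
So not adjacent: 40320 − 10080 = 30240, probability 30240/40320 = 3/4.

3/4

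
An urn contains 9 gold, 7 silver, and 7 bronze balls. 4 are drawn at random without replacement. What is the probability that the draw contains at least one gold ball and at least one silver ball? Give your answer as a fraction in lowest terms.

There are C(23,4) = 8855 possible draws.
By inclusion-exclusion on the complements, draws missing all gold or all silver: C(14,4) + C(16,4) − C(7,4) = 1001 + 1820 − 35 = 2786.
So draws with at least one of each: 8855 − 2786 = 6069, probability 6069/8855 = 867/1265.

867/1265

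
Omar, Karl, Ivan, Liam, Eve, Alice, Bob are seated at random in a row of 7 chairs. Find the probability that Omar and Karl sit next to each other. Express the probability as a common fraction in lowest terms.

2/7

There are 7! = 5040 arrangements.
Treat Omar and Karl as a block: 6! arrangements of the blocks × 2 orders within the block = 2·720 = 1440.
Probability = 1440/5040 = 2/7.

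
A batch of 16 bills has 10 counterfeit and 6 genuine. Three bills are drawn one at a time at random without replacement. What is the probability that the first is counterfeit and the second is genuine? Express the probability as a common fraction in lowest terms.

Multiply the conditional probabilities at each draw: 10/16 · 6/15 = 60/240 = 1/4.

1/4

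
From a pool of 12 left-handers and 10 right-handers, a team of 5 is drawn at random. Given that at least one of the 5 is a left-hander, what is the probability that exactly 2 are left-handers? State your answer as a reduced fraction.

Work in counts. Selections with at least one left-hander: C(22,5) − C(10,5) = 26334 − 252 = 26082.
Of those, selections where exactly 2 are left-handers: C(12,2)·C(10,3) = 66·120 = 7920.
Conditional probability = 7920/26082 = 440/1449.

440/1449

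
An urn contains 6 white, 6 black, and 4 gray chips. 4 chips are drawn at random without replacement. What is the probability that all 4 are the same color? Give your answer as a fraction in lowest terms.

31/1820

There are C(16,4) = 1820 ways to draw 4 chips.
All same color: C(6,4) + C(6,4) + C(4,4) = 15 + 15 + 1 = 31.
Probability = 31/1820.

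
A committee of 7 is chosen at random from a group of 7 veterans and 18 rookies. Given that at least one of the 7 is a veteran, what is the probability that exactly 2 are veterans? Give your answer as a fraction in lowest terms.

44982/112219

Work in counts. Selections with at least one veteran: C(25,7) − C(18,7) = 480700 − 31824 = 448876.
Of those, selections where exactly 2 are veterans: C(7,2)·C(18,5) = 21·8568 = 179928.
Conditional probability = 179928/448876 = 44982/112219.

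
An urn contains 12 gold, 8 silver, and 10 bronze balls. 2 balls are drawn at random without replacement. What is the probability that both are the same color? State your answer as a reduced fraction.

139/435

There are C(30,2) = 435 ways to draw 2 balls.
All same color: C(12,2) + C(8,2) + C(10,2) = 66 + 28 + 45 = 139.
Probability = 139/435.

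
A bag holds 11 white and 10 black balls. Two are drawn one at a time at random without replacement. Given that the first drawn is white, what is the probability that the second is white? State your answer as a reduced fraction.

After removing one white, 20 remain: 10 white and 10 black.
So the probability the next is white is 10/20 = 1/2.

1/2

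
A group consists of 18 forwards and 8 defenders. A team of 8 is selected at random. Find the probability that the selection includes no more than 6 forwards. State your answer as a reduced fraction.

Total selections: C(26,8) = 1562275.
Count the complement (more than 6 forwards): C(18,7)·C(8,1) + C(18,8)·C(8,0) = 254592 + 43758 = 298350.
Probability = 1 − 298350/1562275 = 1263925/1562275 = 3889/4807.

3889/4807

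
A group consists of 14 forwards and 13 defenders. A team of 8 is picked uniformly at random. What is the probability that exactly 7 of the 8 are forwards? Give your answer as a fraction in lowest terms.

Total number of selections: C(27,8) = 2220075.
Selections with exactly 7 forwards: choose 7 of the 14 forwards and 1 of the 13 defenders, C(14,7)·C(13,1) = 3432·13 = 44616.
Probability = 44616/2220075 = 104/5175.

104/5175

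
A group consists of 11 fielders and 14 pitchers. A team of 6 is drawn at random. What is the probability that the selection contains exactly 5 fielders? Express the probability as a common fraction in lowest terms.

21/575

Total number of selections: C(25,6) = 177100.
Selections with exactly 5 fielders: choose 5 of the 11 fielders and 1 of the 14 pitchers, C(11,5)·C(14,1) = 462·14 = 6468.
Probability = 6468/177100 = 21/575.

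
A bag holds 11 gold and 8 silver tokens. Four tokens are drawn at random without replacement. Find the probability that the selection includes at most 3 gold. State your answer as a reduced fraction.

There are C(19,4) = 3876 ways to choose the 4.
The complement is exactly 4 gold: C(11,4)·C(8,0) = 330.
Probability = 1 − 330/3876 = 3546/3876 = 591/646.

591/646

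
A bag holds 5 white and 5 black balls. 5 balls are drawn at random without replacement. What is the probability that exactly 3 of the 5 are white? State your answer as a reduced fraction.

Total number of selections: C(10,5) = 252.
Selections with exactly 3 white: choose 3 of the 5 white and 2 of the 5 black, C(5,3)·C(5,2) = 10·10 = 100.
Probability = 100/252 = 25/63.

25/63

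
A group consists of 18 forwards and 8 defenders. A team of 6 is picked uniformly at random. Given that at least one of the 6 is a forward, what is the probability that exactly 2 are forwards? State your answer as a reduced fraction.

85/1827

Work in counts. Selections with at least one forward: C(26,6) − C(8,6) = 230230 − 28 = 230202.
Of those, selections where exactly 2 are forwards: C(18,2)·C(8,4) = 153·70 = 10710.
Conditional probability = 10710/230202 = 85/1827.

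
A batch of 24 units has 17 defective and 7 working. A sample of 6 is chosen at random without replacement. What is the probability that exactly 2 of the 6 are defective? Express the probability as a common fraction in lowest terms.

170/4807

There are C(24,6) = 134596 ways to choose 6 from 24.
Selections with exactly 2 defective: choose 2 of the 17 defective and 4 of the 7 working, C(17,2)·C(7,4) = 136·35 = 4760.
Probability = 4760/134596 = 170/4807.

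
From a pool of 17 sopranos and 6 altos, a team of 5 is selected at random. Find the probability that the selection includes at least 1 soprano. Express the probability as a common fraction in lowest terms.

33643/33649

Total selections: C(23,5) = 33649.
The complement is all 5 are altos: C(6,5) = 6.
Probability = 1 − 6/33649 = 33643/33649.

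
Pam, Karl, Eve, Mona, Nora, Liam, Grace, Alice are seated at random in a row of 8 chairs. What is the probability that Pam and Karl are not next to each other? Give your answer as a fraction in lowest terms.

3/4

There are 8! = 40320 arrangements.
Arrangements with Pam and Karl adjacent: 2·7! = 10080.
So not adjacent: 40320 − 10080 = 30240, probability 30240/40320 = 3/4.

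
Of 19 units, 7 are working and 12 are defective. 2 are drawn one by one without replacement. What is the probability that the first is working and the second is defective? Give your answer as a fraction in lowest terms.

Multiply the conditional probabilities at each draw: 7/19 · 12/18 = 84/342 = 14/57.

14/57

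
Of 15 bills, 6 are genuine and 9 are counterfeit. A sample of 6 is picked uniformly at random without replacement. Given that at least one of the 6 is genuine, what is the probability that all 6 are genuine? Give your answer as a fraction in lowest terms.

Work in counts. Selections with at least one genuine: C(15,6) − C(9,6) = 5005 − 84 = 4921.
Of those, selections where all 6 are genuine: C(6,6) = 1.
Conditional probability = 1/4921.

1/4921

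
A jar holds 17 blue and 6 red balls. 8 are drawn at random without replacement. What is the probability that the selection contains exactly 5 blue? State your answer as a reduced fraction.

3640/14421

There are C(23,8) = 490314 ways to choose 8 from 23.
Selections with exactly 5 blue: choose 5 of the 17 blue and 3 of the 6 red, C(17,5)·C(6,3) = 6188·20 = 123760.
Probability = 123760/490314 = 3640/14421.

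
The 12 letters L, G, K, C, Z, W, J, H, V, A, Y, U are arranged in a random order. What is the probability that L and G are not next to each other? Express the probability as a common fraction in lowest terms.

There are 12! = 479001600 arrangements.
Arrangements with L and G adjacent: 2·11! = 79833600.
So not adjacent: 479001600 − 79833600 = 399168000, probability 399168000/479001600 = 5/6.

5/6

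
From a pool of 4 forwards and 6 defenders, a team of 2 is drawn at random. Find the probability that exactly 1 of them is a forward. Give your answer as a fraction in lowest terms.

8/15

The sample space is all 2-subsets of the 10: C(10,2) = 45.
Selections with exactly 1 forward: choose 1 of the 4 forwards and 1 of the 6 defenders, C(4,1)·C(6,1) = 4·6 = 24.
Probability = 24/45 = 8/15.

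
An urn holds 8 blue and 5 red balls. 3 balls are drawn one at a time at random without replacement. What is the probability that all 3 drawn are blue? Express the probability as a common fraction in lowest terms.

Multiply the conditional probabilities at each draw: 8/13 · 7/12 · 6/11 = 336/1716 = 28/143.

28/143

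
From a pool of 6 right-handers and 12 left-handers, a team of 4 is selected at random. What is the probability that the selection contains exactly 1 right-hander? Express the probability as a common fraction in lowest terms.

There are C(18,4) = 3060 ways to choose 4 from 18.
Selections with exactly 1 right-hander: choose 1 of the 6 right-handers and 3 of the 12 left-handers, C(6,1)·C(12,3) = 6·220 = 1320.
Probability = 1320/3060 = 22/51.

22/51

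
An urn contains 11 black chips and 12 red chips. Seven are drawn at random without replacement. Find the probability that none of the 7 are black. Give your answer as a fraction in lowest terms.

24/7429

There are C(23,7) = 245157 possible selections.
Selections with no black (all red): C(12,7) = 792.
Probability = 792/245157 = 24/7429.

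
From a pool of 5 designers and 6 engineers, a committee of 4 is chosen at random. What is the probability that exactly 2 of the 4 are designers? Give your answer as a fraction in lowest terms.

5/11

The sample space is all 4-subsets of the 11: C(11,4) = 330.
Selections with exactly 2 designers: choose 2 of the 5 designers and 2 of the 6 engineers, C(5,2)·C(6,2) = 10·15 = 150.
Probability = 150/330 = 5/11.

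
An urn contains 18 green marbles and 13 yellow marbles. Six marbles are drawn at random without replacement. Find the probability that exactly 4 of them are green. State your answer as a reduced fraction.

The sample space is all 6-subsets of the 31: C(31,6) = 736281.
Selections with exactly 4 green: choose 4 of the 18 green and 2 of the 13 yellow, C(18,4)·C(13,2) = 3060·78 = 238680.
Probability = 238680/736281 = 2040/6293.

2040/6293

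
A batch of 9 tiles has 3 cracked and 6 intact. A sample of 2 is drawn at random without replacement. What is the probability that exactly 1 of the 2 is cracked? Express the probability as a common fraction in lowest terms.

Total number of selections: C(9,2) = 36.
Selections with exactly 1 cracked: choose 1 of the 3 cracked and 1 of the 6 intact, C(3,1)·C(6,1) = 3·6 = 18.
Probability = 18/36 = 1/2.

1/2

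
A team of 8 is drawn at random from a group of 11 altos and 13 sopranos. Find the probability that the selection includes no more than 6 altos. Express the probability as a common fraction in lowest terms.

Total selections: C(24,8) = 735471.
Count the complement (more than 6 altos): C(11,7)·C(13,1) + C(11,8)·C(13,0) = 4290 + 165 = 4455.
Probability = 1 − 4455/735471 = 731016/735471 = 7384/7429.

7384/7429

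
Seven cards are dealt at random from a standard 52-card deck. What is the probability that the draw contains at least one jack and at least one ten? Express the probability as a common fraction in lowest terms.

3105873/16723070

There are C(52,7) = 133784560 possible draws.
By inclusion-exclusion on the complements, draws missing all jacks or all tens: C(48,7) + C(48,7) − C(44,7) = 73629072 + 73629072 − 38320568 = 108937576.
So draws with at least one of each: 133784560 − 108937576 = 24846984, probability 24846984/133784560 = 3105873/16723070.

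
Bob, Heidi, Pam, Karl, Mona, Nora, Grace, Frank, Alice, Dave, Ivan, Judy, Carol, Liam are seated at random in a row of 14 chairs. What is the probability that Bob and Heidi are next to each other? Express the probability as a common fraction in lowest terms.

1/7

There are 14! = 87178291200 arrangements.
Treat Bob and Heidi as a block: 13! arrangements of the blocks × 2 orders within the block = 2·6227020800 = 12454041600.
Probability = 12454041600/87178291200 = 1/7.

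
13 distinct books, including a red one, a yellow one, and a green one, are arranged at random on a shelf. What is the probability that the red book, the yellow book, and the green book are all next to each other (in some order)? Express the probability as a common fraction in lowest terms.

There are 13! = 6227020800 arrangements.
Treat the three as one block: 11! placements × 3! orders within the block = 39916800·6 = 239500800.
Probability = 239500800/6227020800 = 1/26.

1/26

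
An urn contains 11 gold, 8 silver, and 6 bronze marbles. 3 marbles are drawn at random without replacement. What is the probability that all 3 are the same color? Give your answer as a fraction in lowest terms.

241/2300

There are C(25,3) = 2300 ways to draw 3 marbles.
All same color: C(11,3) + C(8,3) + C(6,3) = 165 + 56 + 20 = 241.
Probability = 241/2300.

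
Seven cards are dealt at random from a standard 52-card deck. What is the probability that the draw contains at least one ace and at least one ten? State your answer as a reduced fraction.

3105873/16723070

There are C(52,7) = 133784560 possible draws.
By inclusion-exclusion on the complements, draws missing all aces or all tens: C(48,7) + C(48,7) − C(44,7) = 73629072 + 73629072 − 38320568 = 108937576.
So draws with at least one of each: 133784560 − 108937576 = 24846984, probability 24846984/133784560 = 3105873/16723070.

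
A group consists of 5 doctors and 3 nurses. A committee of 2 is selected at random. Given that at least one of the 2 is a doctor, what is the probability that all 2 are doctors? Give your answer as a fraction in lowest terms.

2/5

Work in counts. Selections with at least one doctor: C(8,2) − C(3,2) = 28 − 3 = 25.
Of those, selections where all 2 are doctors: C(5,2) = 10.
Conditional probability = 10/25 = 2/5.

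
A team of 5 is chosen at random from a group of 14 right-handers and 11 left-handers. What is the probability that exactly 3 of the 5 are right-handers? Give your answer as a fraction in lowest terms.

Total number of selections: C(25,5) = 53130.
Selections with exactly 3 right-handers: choose 3 of the 14 right-handers and 2 of the 11 left-handers, C(14,3)·C(11,2) = 364·55 = 20020.
Probability = 20020/53130 = 26/69.

26/69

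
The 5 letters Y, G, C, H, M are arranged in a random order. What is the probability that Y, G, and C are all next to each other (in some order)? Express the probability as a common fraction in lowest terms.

3/10

There are 5! = 120 arrangements.
Treat the three as one block: 3! placements × 3! orders within the block = 6·6 = 36.
Probability = 36/120 = 3/10.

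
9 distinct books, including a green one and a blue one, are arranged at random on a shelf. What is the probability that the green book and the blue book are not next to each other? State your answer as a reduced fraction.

There are 9! = 362880 arrangements.
Arrangements with the green book and the blue book adjacent: 2·8! = 80640.
So not adjacent: 362880 − 80640 = 282240, probability 282240/362880 = 7/9.

7/9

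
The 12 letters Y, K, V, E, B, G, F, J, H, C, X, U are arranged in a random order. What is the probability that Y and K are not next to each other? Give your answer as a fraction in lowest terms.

There are 12! = 479001600 arrangements.
Arrangements with Y and K adjacent: 2·11! = 79833600.
So not adjacent: 479001600 − 79833600 = 399168000, probability 399168000/479001600 = 5/6.

5/6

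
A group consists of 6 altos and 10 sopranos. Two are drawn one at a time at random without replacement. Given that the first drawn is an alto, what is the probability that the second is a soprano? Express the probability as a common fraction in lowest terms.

2/3

After removing one alto, 15 remain: 5 altos and 10 sopranos.
So the probability the next is a soprano is 10/15 = 2/3.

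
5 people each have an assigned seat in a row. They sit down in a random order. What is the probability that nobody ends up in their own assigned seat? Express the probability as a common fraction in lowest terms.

There are 5! = 120 seatings.
By inclusion-exclusion, seatings with no fixed points: C(5,0)·5! − C(5,1)·4! + C(5,2)·3! − C(5,3)·2! + C(5,4)·1! − C(5,5)·0! = 44.
Probability = 44/120 = 11/30.

11/30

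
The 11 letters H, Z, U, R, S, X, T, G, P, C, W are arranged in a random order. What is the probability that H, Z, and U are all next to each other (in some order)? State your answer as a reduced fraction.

There are 11! = 39916800 arrangements.
Treat the three as one block: 9! placements × 3! orders within the block = 362880·6 = 2177280.
Probability = 2177280/39916800 = 3/55.

3/55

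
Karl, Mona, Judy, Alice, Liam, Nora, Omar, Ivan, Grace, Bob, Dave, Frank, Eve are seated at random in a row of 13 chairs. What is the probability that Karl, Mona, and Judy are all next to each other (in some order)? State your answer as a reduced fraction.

1/26

There are 13! = 6227020800 arrangements.
Treat the three as one block: 11! placements × 3! orders within the block = 39916800·6 = 239500800.
Probability = 239500800/6227020800 = 1/26.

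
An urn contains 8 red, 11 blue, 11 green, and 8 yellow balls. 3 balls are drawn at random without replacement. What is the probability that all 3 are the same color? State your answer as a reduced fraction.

There are C(38,3) = 8436 ways to draw 3 balls.
All same color: C(8,3) + C(11,3) + C(11,3) + C(8,3) = 56 + 165 + 165 + 56 = 442.
Probability = 442/8436 = 221/4218.

221/4218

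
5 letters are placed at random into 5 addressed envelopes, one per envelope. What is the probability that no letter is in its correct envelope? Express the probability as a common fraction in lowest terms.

There are 5! = 120 assignments.
By inclusion-exclusion, assignments with no fixed points: C(5,0)·5! − C(5,1)·4! + C(5,2)·3! − C(5,3)·2! + C(5,4)·1! − C(5,5)·0! = 44.
Probability = 44/120 = 11/30.

11/30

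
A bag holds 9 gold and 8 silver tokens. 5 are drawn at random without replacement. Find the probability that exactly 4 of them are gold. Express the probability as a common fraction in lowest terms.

36/221

There are C(17,5) = 6188 ways to choose 5 from 17.
Selections with exactly 4 gold: choose 4 of the 9 gold and 1 of the 8 silver, C(9,4)·C(8,1) = 126·8 = 1008.
Probability = 1008/6188 = 36/221.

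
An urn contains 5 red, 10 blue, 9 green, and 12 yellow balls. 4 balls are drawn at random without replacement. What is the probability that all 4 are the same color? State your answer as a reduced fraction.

76/5355

There are C(36,4) = 58905 ways to draw 4 balls.
All same color: C(5,4) + C(10,4) + C(9,4) + C(12,4) = 5 + 210 + 126 + 495 = 836.
Probability = 836/58905 = 76/5355.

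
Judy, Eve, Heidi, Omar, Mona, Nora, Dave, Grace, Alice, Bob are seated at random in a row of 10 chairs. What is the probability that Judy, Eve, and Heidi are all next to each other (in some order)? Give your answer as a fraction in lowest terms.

1/15

There are 10! = 3628800 arrangements.
Treat the three as one block: 8! placements × 3! orders within the block = 40320·6 = 241920.
Probability = 241920/3628800 = 1/15.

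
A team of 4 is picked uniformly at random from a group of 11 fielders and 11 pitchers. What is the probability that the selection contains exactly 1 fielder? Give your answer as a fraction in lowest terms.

33/133

Total number of selections: C(22,4) = 7315.
Selections with exactly 1 fielder: choose 1 of the 11 fielders and 3 of the 11 pitchers, C(11,1)·C(11,3) = 11·165 = 1815.
Probability = 1815/7315 = 33/133.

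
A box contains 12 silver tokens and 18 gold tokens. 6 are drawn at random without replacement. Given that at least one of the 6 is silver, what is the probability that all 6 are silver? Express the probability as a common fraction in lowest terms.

44/27391

Work in counts. Selections with at least one silver: C(30,6) − C(18,6) = 593775 − 18564 = 575211.
Of those, selections where all 6 are silver: C(12,6) = 924.
Conditional probability = 924/575211 = 44/27391.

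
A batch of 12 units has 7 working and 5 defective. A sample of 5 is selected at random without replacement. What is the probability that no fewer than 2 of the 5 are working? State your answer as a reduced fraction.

21/22

There are C(12,5) = 792 ways to choose the 5.
Count the complement (fewer than 2 working): C(7,0)·C(5,5) + C(7,1)·C(5,4) = 1 + 35 = 36.
Probability = 1 − 36/792 = 756/792 = 21/22.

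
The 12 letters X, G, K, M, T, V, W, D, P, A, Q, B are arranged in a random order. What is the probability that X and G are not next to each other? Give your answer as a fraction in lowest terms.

There are 12! = 479001600 arrangements.
Arrangements with X and G adjacent: 2·11! = 79833600.
So not adjacent: 479001600 − 79833600 = 399168000, probability 399168000/479001600 = 5/6.

5/6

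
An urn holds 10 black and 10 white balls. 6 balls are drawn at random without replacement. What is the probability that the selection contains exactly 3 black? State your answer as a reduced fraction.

120/323

The sample space is all 6-subsets of the 20: C(20,6) = 38760.
Selections with exactly 3 black: choose 3 of the 10 black and 3 of the 10 white, C(10,3)·C(10,3) = 120·120 = 14400.
Probability = 14400/38760 = 120/323.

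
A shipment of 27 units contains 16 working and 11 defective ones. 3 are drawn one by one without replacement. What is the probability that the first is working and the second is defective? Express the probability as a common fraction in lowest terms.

Multiply the conditional probabilities at each draw: 16/27 · 11/26 = 176/702 = 88/351.

88/351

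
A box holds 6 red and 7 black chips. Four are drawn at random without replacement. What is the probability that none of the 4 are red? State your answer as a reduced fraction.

There are C(13,4) = 715 possible selections.
Selections with no red (all black): C(7,4) = 35.
Probability = 35/715 = 7/143.

7/143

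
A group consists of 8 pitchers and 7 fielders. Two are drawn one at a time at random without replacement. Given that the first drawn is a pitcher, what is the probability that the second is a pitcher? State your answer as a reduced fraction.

After removing one pitcher, 14 remain: 7 pitchers and 7 fielders.
So the probability the next is a pitcher is 7/14 = 1/2.

1/2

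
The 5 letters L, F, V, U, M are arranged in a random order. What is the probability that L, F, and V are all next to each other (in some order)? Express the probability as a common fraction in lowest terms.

3/10

There are 5! = 120 arrangements.
Treat the three as one block: 3! placements × 3! orders within the block = 6·6 = 36.
Probability = 36/120 = 3/10.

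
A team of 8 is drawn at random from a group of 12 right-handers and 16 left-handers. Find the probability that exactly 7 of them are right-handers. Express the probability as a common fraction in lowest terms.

128/31395

There are C(28,8) = 3108105 ways to choose 8 from 28.
Selections with exactly 7 right-handers: choose 7 of the 12 right-handers and 1 of the 16 left-handers, C(12,7)·C(16,1) = 792·16 = 12672.
Probability = 12672/3108105 = 128/31395.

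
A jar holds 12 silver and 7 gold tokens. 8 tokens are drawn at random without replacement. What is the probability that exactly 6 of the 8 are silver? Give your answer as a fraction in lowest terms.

1078/4199

The sample space is all 8-subsets of the 19: C(19,8) = 75582.
Selections with exactly 6 silver: choose 6 of the 12 silver and 2 of the 7 gold, C(12,6)·C(7,2) = 924·21 = 19404.
Probability = 19404/75582 = 1078/4199.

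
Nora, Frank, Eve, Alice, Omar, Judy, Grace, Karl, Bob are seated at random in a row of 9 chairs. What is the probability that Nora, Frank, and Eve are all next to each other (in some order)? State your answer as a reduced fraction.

1/12

There are 9! = 362880 arrangements.
Treat the three as one block: 7! placements × 3! orders within the block = 5040·6 = 30240.
Probability = 30240/362880 = 1/12.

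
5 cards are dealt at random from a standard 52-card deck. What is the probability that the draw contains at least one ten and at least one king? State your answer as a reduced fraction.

6509/64974

There are C(52,5) = 2598960 possible draws.
By inclusion-exclusion on the complements, draws missing all tens or all kings: C(48,5) + C(48,5) − C(44,5) = 1712304 + 1712304 − 1086008 = 2338600.
So draws with at least one of each: 2598960 − 2338600 = 260360, probability 260360/2598960 = 6509/64974.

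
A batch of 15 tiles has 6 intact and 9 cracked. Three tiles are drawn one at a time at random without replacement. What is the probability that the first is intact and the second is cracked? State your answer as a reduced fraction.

9/35

Multiply the conditional probabilities at each draw: 6/15 · 9/14 = 54/210 = 9/35.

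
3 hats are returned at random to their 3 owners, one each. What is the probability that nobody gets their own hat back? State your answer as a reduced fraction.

There are 3! = 6 assignments.
By inclusion-exclusion, assignments with no fixed points: C(3,0)·3! − C(3,1)·2! + C(3,2)·1! − C(3,3)·0! = 2.
Probability = 2/6 = 1/3.

1/3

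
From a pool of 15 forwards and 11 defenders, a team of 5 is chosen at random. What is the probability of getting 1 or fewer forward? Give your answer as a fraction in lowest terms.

There are C(26,5) = 65780 ways to choose the 5.
Favorable selections (1 or fewer forward): C(15,0)·C(11,5) + C(15,1)·C(11,4) = 462 + 4950 = 5412.
Probability = 5412/65780 = 123/1495.

123/1495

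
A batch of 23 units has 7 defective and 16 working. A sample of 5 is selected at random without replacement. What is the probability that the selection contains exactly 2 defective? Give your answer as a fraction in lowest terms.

1680/4807

Total number of selections: C(23,5) = 33649.
Selections with exactly 2 defective: choose 2 of the 7 defective and 3 of the 16 working, C(7,2)·C(16,3) = 21·560 = 11760.
Probability = 11760/33649 = 1680/4807.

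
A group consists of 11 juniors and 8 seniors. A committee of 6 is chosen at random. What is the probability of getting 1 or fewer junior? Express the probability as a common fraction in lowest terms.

Total selections: C(19,6) = 27132.
Favorable selections (1 or fewer junior): C(11,0)·C(8,6) + C(11,1)·C(8,5) = 28 + 616 = 644.
Probability = 644/27132 = 23/969.

23/969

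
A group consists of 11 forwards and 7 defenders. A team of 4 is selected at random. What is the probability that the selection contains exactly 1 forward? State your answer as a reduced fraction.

77/612

There are C(18,4) = 3060 ways to choose 4 from 18.
Selections with exactly 1 forward: choose 1 of the 11 forwards and 3 of the 7 defenders, C(11,1)·C(7,3) = 11·35 = 385.
Probability = 385/3060 = 77/612.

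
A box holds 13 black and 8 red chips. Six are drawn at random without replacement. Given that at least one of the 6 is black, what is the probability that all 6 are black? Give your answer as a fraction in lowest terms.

Work in counts. Selections with at least one black: C(21,6) − C(8,6) = 54264 − 28 = 54236.
Of those, selections where all 6 are black: C(13,6) = 1716.
Conditional probability = 1716/54236 = 33/1043.

33/1043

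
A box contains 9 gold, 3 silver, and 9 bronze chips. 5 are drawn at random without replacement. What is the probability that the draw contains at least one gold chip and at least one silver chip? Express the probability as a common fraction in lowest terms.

65/119

There are C(21,5) = 20349 possible draws.
By inclusion-exclusion on the complements, draws missing all gold or all silver: C(12,5) + C(18,5) − C(9,5) = 792 + 8568 − 126 = 9234.
So draws with at least one of each: 20349 − 9234 = 11115, probability 11115/20349 = 65/119.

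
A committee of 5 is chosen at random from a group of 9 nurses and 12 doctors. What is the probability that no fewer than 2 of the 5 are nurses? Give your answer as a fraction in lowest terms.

There are C(21,5) = 20349 ways to choose the 5.
Count the complement (fewer than 2 nurses): C(9,0)·C(12,5) + C(9,1)·C(12,4) = 792 + 4455 = 5247.
Probability = 1 − 5247/20349 = 15102/20349 = 1678/2261.

1678/2261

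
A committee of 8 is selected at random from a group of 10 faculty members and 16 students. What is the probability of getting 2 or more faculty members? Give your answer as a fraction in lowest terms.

There are C(26,8) = 1562275 ways to choose the 8.
Count the complement (fewer than 2 faculty members): C(10,0)·C(16,8) + C(10,1)·C(16,7) = 12870 + 114400 = 127270.
Probability = 1 − 127270/1562275 = 1435005/1562275 = 2007/2185.

2007/2185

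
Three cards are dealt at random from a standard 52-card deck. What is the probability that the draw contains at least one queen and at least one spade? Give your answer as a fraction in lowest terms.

There are C(52,3) = 22100 possible draws.
By inclusion-exclusion on the complements, draws missing all queens or all spades: C(48,3) + C(39,3) − C(36,3) = 17296 + 9139 − 7140 = 19295.
So draws with at least one of each: 22100 − 19295 = 2805, probability 2805/22100 = 33/260.

33/260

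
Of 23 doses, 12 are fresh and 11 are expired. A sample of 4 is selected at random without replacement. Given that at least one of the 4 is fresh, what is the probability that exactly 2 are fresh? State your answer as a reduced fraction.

66/155

Work in counts. Selections with at least one fresh: C(23,4) − C(11,4) = 8855 − 330 = 8525.
Of those, selections where exactly 2 are fresh: C(12,2)·C(11,2) = 66·55 = 3630.
Conditional probability = 3630/8525 = 66/155.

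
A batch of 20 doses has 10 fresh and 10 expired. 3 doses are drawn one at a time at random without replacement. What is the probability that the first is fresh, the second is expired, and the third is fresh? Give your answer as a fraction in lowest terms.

5/38

Multiply the conditional probabilities at each draw: 10/20 · 10/19 · 9/18 = 900/6840 = 5/38.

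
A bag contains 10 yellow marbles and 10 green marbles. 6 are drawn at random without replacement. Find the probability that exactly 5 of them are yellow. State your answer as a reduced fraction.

21/323

Total number of selections: C(20,6) = 38760.
Selections with exactly 5 yellow: choose 5 of the 10 yellow and 1 of the 10 green, C(10,5)·C(10,1) = 252·10 = 2520.
Probability = 2520/38760 = 21/323.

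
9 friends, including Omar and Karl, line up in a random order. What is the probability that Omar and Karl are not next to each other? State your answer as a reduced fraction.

7/9

There are 9! = 362880 arrangements.
Arrangements with Omar and Karl adjacent: 2·8! = 80640.
So not adjacent: 362880 − 80640 = 282240, probability 282240/362880 = 7/9.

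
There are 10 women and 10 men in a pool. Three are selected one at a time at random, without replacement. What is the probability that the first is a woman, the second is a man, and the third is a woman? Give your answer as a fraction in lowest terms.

Multiply the conditional probabilities at each draw: 10/20 · 10/19 · 9/18 = 900/6840 = 5/38.

5/38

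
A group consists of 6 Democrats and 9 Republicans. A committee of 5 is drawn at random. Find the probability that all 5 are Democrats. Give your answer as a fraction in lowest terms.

2/1001

There are C(15,5) = 3003 possible selections.
Selections with all Democrats: C(6,5) = 6.
Probability = 6/3003 = 2/1001.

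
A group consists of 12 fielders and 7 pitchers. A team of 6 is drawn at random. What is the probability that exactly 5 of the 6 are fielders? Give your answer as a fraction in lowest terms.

66/323

There are C(19,6) = 27132 ways to choose 6 from 19.
Selections with exactly 5 fielders: choose 5 of the 12 fielders and 1 of the 7 pitchers, C(12,5)·C(7,1) = 792·7 = 5544.
Probability = 5544/27132 = 66/323.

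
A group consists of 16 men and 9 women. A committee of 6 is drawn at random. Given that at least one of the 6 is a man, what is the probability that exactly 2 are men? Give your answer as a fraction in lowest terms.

Work in counts. Selections with at least one man: C(25,6) − C(9,6) = 177100 − 84 = 177016.
Of those, selections where exactly 2 are men: C(16,2)·C(9,4) = 120·126 = 15120.
Conditional probability = 15120/177016 = 270/3161.

270/3161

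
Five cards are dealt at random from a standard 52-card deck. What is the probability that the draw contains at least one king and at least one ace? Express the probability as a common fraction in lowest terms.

6509/64974

There are C(52,5) = 2598960 possible draws.
By inclusion-exclusion on the complements, draws missing all kings or all aces: C(48,5) + C(48,5) − C(44,5) = 1712304 + 1712304 − 1086008 = 2338600.
So draws with at least one of each: 2598960 − 2338600 = 260360, probability 260360/2598960 = 6509/64974.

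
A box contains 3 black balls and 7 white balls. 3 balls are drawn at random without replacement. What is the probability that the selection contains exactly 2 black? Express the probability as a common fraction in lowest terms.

There are C(10,3) = 120 ways to choose 3 from 10.
Selections with exactly 2 black: choose 2 of the 3 black and 1 of the 7 white, C(3,2)·C(7,1) = 3·7 = 21.
Probability = 21/120 = 7/40.

7/40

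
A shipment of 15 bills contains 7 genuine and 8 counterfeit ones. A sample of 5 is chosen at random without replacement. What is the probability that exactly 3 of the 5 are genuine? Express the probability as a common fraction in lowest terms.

The sample space is all 5-subsets of the 15: C(15,5) = 3003.
Selections with exactly 3 genuine: choose 3 of the 7 genuine and 2 of the 8 counterfeit, C(7,3)·C(8,2) = 35·28 = 980.
Probability = 980/3003 = 140/429.

140/429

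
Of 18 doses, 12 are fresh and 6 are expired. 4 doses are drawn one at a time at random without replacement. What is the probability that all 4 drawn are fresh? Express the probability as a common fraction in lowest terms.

Multiply the conditional probabilities at each draw: 12/18 · 11/17 · 10/16 · 9/15 = 11880/73440 = 11/68.

11/68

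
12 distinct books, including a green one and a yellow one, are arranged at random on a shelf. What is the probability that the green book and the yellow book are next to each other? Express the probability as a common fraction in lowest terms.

There are 12! = 479001600 arrangements.
Treat the green book and the yellow book as a block: 11! arrangements of the blocks × 2 orders within the block = 2·39916800 = 79833600.
Probability = 79833600/479001600 = 1/6.

1/6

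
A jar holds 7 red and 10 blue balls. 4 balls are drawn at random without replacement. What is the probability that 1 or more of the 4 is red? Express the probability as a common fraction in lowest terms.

31/34

There are C(17,4) = 2380 ways to choose the 4.
The complement is all 4 are blue: C(10,4) = 210.
Probability = 1 − 210/2380 = 2170/2380 = 31/34.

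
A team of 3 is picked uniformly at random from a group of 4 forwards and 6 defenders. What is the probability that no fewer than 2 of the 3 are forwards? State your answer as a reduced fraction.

1/3

Total selections: C(10,3) = 120.
Favorable selections (no fewer than 2 forwards): C(4,2)·C(6,1) + C(4,3)·C(6,0) = 36 + 4 = 40.
Probability = 40/120 = 1/3.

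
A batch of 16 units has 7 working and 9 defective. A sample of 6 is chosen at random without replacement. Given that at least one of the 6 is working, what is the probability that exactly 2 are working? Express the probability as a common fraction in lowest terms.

189/566

Work in counts. Selections with at least one working: C(16,6) − C(9,6) = 8008 − 84 = 7924.
Of those, selections where exactly 2 are working: C(7,2)·C(9,4) = 21·126 = 2646.
Conditional probability = 2646/7924 = 189/566.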